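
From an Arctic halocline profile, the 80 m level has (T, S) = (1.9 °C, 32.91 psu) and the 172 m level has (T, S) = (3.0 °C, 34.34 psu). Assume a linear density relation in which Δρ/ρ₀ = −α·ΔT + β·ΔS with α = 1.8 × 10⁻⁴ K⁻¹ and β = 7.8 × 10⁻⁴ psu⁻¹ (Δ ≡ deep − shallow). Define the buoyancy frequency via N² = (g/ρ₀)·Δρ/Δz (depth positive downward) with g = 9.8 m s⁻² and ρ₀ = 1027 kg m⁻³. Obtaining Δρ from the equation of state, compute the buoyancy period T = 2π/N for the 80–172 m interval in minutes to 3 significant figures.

10.6 min

ΔT = +1.1 K, ΔS = +1.43 psu (deep − shallow).
Δρ/ρ₀ = −αΔT + βΔS = -1.98 × 10⁻⁴ + 1.1154 × 10⁻³ = 9.174 × 10⁻⁴, so Δρ ≈ 0.9422 kg m⁻³.
N² = (g/ρ₀)·Δρ/Δz = g·(Δρ/ρ₀)/Δz = 9.8 × 9.174 × 10⁻⁴ / 92 = 9.7723 × 10⁻⁵ s⁻².
N = √(9.7723 × 10⁻⁵) = 9.8855 × 10⁻³ rad s⁻¹ → T = 2π/N = 635.60 s = 10.593 min ≈ 10.6 min.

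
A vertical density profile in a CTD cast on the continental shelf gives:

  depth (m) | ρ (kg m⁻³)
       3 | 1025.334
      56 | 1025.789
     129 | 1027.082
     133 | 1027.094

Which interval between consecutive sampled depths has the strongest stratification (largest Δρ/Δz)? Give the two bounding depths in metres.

Compute the density gradient over each adjacent pair:
  3–56 m: Δρ/Δz = 0.455/53 = 8.6 × 10⁻³ kg m⁻⁴
  56–129 m: Δρ/Δz = 1.293/73 = 0.018 kg m⁻⁴
  129–133 m: Δρ/Δz = 0.012/4 = 3.0 × 10⁻³ kg m⁻⁴
The largest gradient is in the 56–129 m interval — the pycnocline.

56–129 m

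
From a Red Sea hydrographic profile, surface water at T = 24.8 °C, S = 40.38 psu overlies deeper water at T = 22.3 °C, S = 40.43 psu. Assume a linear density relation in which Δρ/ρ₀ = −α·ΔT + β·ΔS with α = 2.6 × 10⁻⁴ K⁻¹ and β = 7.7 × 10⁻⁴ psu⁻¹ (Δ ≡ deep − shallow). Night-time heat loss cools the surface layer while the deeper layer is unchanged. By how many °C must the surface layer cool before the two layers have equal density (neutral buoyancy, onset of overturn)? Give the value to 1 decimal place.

2.6 °C

Neutral buoyancy requires Δρ = 0, i.e. −α(T_deep − T_surf′) + β(S_deep − S_surf) = 0.
T_surf′ = T_deep − (β/α)·ΔS = 22.3 − (7.7 × 10⁻⁴/2.6 × 10⁻⁴)·(+0.05) = 22.152 °C.
Cooling required: 24.8 − (22.152) = 2.648 °C.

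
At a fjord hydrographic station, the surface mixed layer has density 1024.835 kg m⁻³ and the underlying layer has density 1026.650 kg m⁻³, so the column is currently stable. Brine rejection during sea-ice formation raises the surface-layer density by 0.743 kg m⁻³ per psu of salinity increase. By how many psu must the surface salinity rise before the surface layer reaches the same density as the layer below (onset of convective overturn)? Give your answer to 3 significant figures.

Density deficit of the surface layer: 1026.650 − 1024.835 = 1.815 kg m⁻³.
Required change = 1.815 / 0.743 = 2.44 psu.

2.44 psu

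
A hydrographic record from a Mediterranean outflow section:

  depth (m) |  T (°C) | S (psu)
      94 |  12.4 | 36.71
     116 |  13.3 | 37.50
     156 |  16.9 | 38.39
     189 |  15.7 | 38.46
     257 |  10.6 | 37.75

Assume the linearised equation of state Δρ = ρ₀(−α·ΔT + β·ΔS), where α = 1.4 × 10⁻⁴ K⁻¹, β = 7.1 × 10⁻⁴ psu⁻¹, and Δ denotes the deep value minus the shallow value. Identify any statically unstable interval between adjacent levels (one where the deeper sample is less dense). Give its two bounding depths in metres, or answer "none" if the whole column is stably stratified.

none

Evaluate Δρ/ρ₀ = −αΔT + βΔS across each adjacent pair:
  94–116 m: −αΔT+βΔS = −(1.4 × 10⁻⁴)(+0.9)+(7.1 × 10⁻⁴)(+0.79) = 4.3 × 10⁻⁴ → stable
  116–156 m: −αΔT+βΔS = −(1.4 × 10⁻⁴)(+3.6)+(7.1 × 10⁻⁴)(+0.89) = 1.3 × 10⁻⁴ → stable
  156–189 m: −αΔT+βΔS = −(1.4 × 10⁻⁴)(-1.2)+(7.1 × 10⁻⁴)(+0.07) = 2.2 × 10⁻⁴ → stable
  189–257 m: −αΔT+βΔS = −(1.4 × 10⁻⁴)(-5.1)+(7.1 × 10⁻⁴)(-0.71) = 2.1 × 10⁻⁴ → stable
Every interval has Δρ > 0: the column is stably stratified throughout.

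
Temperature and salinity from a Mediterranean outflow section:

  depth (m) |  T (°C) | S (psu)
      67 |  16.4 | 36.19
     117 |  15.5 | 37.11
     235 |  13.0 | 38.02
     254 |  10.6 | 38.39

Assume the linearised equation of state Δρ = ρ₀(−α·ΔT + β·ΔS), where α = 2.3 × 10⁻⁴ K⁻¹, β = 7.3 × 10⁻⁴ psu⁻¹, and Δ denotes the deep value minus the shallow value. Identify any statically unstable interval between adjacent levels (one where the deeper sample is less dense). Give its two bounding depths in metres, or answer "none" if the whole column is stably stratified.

none

Evaluate Δρ/ρ₀ = −αΔT + βΔS across each adjacent pair:
  67–117 m: −αΔT+βΔS = −(2.3 × 10⁻⁴)(-0.9)+(7.3 × 10⁻⁴)(+0.92) = 8.8 × 10⁻⁴ → stable
  117–235 m: −αΔT+βΔS = −(2.3 × 10⁻⁴)(-2.5)+(7.3 × 10⁻⁴)(+0.91) = 1.2 × 10⁻³ → stable
  235–254 m: −αΔT+βΔS = −(2.3 × 10⁻⁴)(-2.4)+(7.3 × 10⁻⁴)(+0.37) = 8.2 × 10⁻⁴ → stable
Every interval has Δρ > 0: the column is stably stratified throughout.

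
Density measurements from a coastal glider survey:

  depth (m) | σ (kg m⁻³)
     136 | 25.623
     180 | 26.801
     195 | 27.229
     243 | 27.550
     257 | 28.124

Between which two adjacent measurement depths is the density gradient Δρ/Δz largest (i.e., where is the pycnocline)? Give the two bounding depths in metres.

243–257 m

Compute the density gradient over each adjacent pair:
  136–180 m: Δρ/Δz = 1.178/44 = 0.027 kg m⁻⁴
  180–195 m: Δρ/Δz = 0.428/15 = 0.029 kg m⁻⁴
  195–243 m: Δρ/Δz = 0.321/48 = 6.7 × 10⁻³ kg m⁻⁴
  243–257 m: Δρ/Δz = 0.574/14 = 0.041 kg m⁻⁴
The largest gradient is in the 243–257 m interval — the pycnocline.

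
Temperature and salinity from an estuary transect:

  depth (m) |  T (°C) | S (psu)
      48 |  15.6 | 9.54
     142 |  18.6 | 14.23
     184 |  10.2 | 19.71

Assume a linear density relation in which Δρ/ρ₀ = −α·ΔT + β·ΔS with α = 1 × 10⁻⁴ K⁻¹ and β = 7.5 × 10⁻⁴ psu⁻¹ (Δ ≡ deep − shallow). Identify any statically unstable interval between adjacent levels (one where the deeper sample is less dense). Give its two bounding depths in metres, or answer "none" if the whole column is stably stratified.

Evaluate Δρ/ρ₀ = −αΔT + βΔS across each adjacent pair:
  48–142 m: −αΔT+βΔS = −(1 × 10⁻⁴)(+3.0)+(7.5 × 10⁻⁴)(+4.69) = 3.2 × 10⁻³ → stable
  142–184 m: −αΔT+βΔS = −(1 × 10⁻⁴)(-8.4)+(7.5 × 10⁻⁴)(+5.48) = 5.0 × 10⁻³ → stable
Every interval has Δρ > 0: the column is stably stratified throughout.

none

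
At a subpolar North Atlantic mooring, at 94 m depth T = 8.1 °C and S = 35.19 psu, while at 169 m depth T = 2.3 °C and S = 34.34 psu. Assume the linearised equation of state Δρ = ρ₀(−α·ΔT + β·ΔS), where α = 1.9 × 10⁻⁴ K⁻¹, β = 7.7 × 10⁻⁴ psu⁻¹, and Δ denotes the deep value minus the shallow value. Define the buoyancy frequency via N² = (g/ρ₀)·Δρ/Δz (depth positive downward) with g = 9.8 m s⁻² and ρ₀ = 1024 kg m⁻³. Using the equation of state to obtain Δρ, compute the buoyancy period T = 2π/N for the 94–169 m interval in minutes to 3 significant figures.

13.7 min

ΔT = -5.8 K, ΔS = -0.85 psu (deep − shallow).
Δρ/ρ₀ = −αΔT + βΔS = 1.102 × 10⁻³ − 6.545 × 10⁻⁴ = 4.475 × 10⁻⁴, so Δρ ≈ 0.4582 kg m⁻³.
N² = (g/ρ₀)·Δρ/Δz = g·(Δρ/ρ₀)/Δz = 9.8 × 4.475 × 10⁻⁴ / 75 = 5.8473 × 10⁻⁵ s⁻².
N = √(5.8473 × 10⁻⁵) = 7.6468 × 10⁻³ rad s⁻¹ → T = 2π/N = 821.68 s = 13.695 min ≈ 13.7 min.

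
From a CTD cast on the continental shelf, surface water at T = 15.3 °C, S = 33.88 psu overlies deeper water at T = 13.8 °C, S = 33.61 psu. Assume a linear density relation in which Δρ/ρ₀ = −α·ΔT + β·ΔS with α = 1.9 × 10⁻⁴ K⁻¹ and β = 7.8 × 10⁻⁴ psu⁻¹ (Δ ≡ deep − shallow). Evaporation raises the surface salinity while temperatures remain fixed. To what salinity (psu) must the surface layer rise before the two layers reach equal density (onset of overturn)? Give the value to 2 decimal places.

Neutral buoyancy requires −α(T_deep − T_surf) + β(S_deep − S_surf′) = 0.
S_surf′ = S_deep − (α/β)·ΔT = 33.61 − (1.9 × 10⁻⁴/7.8 × 10⁻⁴)·(-1.5) = 33.9754 psu.
Increase required: 33.9754 − 33.88 = 0.0954 psu.

33.98 psu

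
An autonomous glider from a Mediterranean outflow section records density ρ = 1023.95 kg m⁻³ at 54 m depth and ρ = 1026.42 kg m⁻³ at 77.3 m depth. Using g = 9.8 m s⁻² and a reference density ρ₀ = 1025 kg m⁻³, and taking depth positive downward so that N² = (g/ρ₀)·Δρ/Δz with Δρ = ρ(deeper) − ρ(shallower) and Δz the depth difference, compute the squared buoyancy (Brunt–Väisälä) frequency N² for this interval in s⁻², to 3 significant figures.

1.01 × 10⁻³ s⁻²

Δρ = 1026.42 − 1023.95 = 2.47 kg m⁻³ over Δz = 77.3 − 54 = 23.3 m.
N² = (9.8/1025) × (2.47/23.3) = 1.0135 × 10⁻³ s⁻² ≈ 1.01 × 10⁻³ s⁻².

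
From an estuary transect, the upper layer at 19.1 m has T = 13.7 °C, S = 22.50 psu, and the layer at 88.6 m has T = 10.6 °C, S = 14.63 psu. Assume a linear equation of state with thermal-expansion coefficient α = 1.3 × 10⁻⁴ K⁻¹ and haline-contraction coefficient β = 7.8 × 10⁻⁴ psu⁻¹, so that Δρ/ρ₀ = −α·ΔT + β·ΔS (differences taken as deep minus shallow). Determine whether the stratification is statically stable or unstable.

unstable

ΔT = 10.6 − 13.7 = -3.1 K and ΔS = 14.63 − 22.50 = -7.87 psu (deep − shallow).
−αΔT = 4.03 × 10⁻⁴; βΔS = -6.1386 × 10⁻³; sum Δρ/ρ₀ = -5.7356 × 10⁻³.
Δρ/ρ₀ < 0, so Δρ < 0: deeper water is lighter → statically unstable; the column would overturn.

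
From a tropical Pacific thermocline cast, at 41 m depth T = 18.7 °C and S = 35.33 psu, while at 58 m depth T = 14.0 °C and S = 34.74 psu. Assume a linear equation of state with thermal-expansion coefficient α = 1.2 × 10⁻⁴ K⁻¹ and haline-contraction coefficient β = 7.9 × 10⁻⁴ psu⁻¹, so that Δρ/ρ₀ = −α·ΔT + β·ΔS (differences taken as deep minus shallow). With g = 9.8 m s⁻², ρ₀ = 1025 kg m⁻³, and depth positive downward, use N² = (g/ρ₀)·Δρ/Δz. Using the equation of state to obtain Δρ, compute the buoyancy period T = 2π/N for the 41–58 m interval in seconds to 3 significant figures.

836 s

ΔT = -4.7 K, ΔS = -0.59 psu (deep − shallow).
Δρ/ρ₀ = −αΔT + βΔS = 5.64 × 10⁻⁴ − 4.661 × 10⁻⁴ = 9.79 × 10⁻⁵, so Δρ ≈ 0.1003 kg m⁻³.
N² = (g/ρ₀)·Δρ/Δz = g·(Δρ/ρ₀)/Δz = 9.8 × 9.79 × 10⁻⁵ / 17 = 5.6436 × 10⁻⁵ s⁻².
N = √(5.6436 × 10⁻⁵) = 7.5124 × 10⁻³ rad s⁻¹ → T = 2π/N = 836.38 s ≈ 836 s.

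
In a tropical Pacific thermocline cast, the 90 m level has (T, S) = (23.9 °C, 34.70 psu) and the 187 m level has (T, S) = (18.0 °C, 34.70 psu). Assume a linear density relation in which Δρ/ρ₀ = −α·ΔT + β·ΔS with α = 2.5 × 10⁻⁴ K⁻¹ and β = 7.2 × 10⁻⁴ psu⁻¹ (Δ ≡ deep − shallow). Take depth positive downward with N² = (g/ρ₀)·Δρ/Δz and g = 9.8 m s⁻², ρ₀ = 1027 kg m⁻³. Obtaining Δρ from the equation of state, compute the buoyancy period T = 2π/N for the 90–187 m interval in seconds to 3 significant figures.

515 s

ΔT = -5.9 K, ΔS = +0.00 psu (deep − shallow).
Δρ/ρ₀ = −αΔT + βΔS = 1.475 × 10⁻³ + 0 = 1.475 × 10⁻³, so Δρ ≈ 1.515 kg m⁻³.
N² = (g/ρ₀)·Δρ/Δz = g·(Δρ/ρ₀)/Δz = 9.8 × 1.475 × 10⁻³ / 97 = 1.4902 × 10⁻⁴ s⁻².
N = √(1.4902 × 10⁻⁴) = 0.012207 rad s⁻¹ → T = 2π/N = 514.72 s ≈ 515 s.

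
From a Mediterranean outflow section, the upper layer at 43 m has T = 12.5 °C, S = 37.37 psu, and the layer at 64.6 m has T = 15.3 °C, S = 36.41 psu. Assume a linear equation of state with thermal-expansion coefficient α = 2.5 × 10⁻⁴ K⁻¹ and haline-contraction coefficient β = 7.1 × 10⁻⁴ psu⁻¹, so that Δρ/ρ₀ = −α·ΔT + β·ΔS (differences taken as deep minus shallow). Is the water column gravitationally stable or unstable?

ΔT = 15.3 − 12.5 = +2.8 K and ΔS = 36.41 − 37.37 = -0.96 psu (deep − shallow).
−αΔT = -7.00 × 10⁻⁴; βΔS = -6.816 × 10⁻⁴; sum Δρ/ρ₀ = -1.3816 × 10⁻³.
Δρ/ρ₀ < 0, so Δρ < 0: deeper water is lighter → statically unstable; the column would overturn.

unstable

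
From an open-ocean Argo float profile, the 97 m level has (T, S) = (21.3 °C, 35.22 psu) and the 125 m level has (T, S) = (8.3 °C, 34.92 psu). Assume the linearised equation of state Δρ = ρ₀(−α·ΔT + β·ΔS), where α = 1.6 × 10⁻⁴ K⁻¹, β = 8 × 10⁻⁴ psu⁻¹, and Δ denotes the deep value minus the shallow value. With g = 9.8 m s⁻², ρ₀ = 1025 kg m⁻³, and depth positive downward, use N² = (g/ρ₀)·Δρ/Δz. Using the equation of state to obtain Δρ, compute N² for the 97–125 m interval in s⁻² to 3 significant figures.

6.44 × 10⁻⁴ s⁻²

ΔT = -13.0 K, ΔS = -0.30 psu (deep − shallow).
Δρ/ρ₀ = −αΔT + βΔS = 2.08 × 10⁻³ − 2.40 × 10⁻⁴ = 1.84 × 10⁻³, so Δρ ≈ 1.886 kg m⁻³.
N² = (g/ρ₀)·Δρ/Δz = g·(Δρ/ρ₀)/Δz = 9.8 × 1.84 × 10⁻³ / 28 = 6.4400 × 10⁻⁴ s⁻² ≈ 6.44 × 10⁻⁴ s⁻².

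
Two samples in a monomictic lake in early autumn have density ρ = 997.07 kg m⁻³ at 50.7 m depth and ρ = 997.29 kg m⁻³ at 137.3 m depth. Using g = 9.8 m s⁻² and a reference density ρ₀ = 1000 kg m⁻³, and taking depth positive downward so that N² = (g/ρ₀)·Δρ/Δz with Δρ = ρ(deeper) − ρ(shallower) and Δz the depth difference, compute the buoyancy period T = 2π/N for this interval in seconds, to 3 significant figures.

Δρ = 997.29 − 997.07 = 0.22 kg m⁻³ over Δz = 137.3 − 50.7 = 86.6 m.
N² = (9.8/1000) × (0.22/86.6) = 2.4896 × 10⁻⁵ s⁻².
N = √(2.4896 × 10⁻⁵) = 4.9896 × 10⁻³ rad s⁻¹, so T = 2π/N = 1.2593 × 10³ s ≈ 1.26 × 10³ s.
Since Δρ > 0 the layer is stably stratified.

1.26 × 10³ s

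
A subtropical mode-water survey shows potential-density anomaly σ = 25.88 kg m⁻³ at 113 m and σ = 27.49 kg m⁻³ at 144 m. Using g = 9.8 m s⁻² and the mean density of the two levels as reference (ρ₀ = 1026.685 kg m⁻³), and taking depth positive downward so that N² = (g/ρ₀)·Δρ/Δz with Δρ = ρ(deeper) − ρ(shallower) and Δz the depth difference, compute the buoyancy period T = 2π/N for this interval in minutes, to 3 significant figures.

Δρ = 1027.49 − 1025.88 = 1.61 kg m⁻³ over Δz = 144 − 113 = 31 m.
N² = (9.8/1026.685) × (1.61/31) = 4.9574 × 10⁻⁴ s⁻².
N = √(4.9574 × 10⁻⁴) = 0.022265 rad s⁻¹, so T = 2π/N = 282.20 s = 4.7033 min ≈ 4.70 min.

4.70 min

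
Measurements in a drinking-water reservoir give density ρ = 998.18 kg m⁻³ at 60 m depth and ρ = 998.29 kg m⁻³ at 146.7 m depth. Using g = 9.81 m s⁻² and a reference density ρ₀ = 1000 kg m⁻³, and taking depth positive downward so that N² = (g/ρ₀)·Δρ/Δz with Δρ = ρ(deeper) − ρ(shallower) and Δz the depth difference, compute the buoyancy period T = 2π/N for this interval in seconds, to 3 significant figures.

1.78 × 10³ s

Δρ = 998.29 − 998.18 = 0.11 kg m⁻³ over Δz = 146.7 − 60 = 86.7 m.
N² = (9.81/1000) × (0.11/86.7) = 1.2446 × 10⁻⁵ s⁻².
N = √(1.2446 × 10⁻⁵) = 3.5279 × 10⁻³ rad s⁻¹, so T = 2π/N = 1.7810 × 10³ s ≈ 1.78 × 10³ s.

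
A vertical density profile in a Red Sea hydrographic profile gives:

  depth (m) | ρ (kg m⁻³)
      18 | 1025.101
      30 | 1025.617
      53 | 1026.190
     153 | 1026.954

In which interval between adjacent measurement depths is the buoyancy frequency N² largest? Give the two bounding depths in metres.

18–30 m

Compute the density gradient over each adjacent pair:
  18–30 m: Δρ/Δz = 0.516/12 = 0.043 kg m⁻⁴
  30–53 m: Δρ/Δz = 0.573/23 = 0.025 kg m⁻⁴
  53–153 m: Δρ/Δz = 0.764/100 = 7.6 × 10⁻³ kg m⁻⁴
The largest gradient is in the 18–30 m interval — the pycnocline.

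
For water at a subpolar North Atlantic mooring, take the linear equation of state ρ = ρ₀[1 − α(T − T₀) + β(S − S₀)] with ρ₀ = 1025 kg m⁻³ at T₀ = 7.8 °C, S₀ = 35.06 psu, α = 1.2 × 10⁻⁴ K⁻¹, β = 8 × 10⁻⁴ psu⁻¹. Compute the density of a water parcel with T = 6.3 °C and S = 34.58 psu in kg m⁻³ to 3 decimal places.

1024.791 kg m⁻³

T − T₀ = -1.5 K, S − S₀ = -0.48 psu.
Bracket = 1 − α·(-1.5) + β·(-0.48) = 1 + (-2.04 × 10⁻⁴) = 0.9997960.
ρ = 1025 × 0.9997960 = 1024.791 kg m⁻³.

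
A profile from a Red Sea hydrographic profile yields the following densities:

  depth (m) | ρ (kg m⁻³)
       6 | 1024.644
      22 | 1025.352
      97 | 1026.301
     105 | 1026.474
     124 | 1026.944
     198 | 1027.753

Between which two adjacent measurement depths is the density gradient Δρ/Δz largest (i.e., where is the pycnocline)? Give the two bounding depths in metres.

6–22 m

Compute the density gradient over each adjacent pair:
  6–22 m: Δρ/Δz = 0.708/16 = 0.044 kg m⁻⁴
  22–97 m: Δρ/Δz = 0.949/75 = 0.013 kg m⁻⁴
  97–105 m: Δρ/Δz = 0.173/8 = 0.022 kg m⁻⁴
  105–124 m: Δρ/Δz = 0.470/19 = 0.025 kg m⁻⁴
  124–198 m: Δρ/Δz = 0.809/74 = 0.011 kg m⁻⁴
The largest gradient is in the 6–22 m interval — the pycnocline.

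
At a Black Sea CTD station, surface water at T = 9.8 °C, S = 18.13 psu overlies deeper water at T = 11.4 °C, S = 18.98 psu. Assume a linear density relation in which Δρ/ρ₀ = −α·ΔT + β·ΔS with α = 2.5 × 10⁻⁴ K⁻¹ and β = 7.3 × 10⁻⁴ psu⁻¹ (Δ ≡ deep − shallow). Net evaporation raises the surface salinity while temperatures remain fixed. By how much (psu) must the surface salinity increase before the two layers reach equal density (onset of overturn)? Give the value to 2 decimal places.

Neutral buoyancy requires −α(T_deep − T_surf) + β(S_deep − S_surf′) = 0.
S_surf′ = S_deep − (α/β)·ΔT = 18.98 − (2.5 × 10⁻⁴/7.3 × 10⁻⁴)·(+1.6) = 18.4321 psu.
Increase required: 18.4321 − 18.13 = 0.3021 psu.

0.30 psu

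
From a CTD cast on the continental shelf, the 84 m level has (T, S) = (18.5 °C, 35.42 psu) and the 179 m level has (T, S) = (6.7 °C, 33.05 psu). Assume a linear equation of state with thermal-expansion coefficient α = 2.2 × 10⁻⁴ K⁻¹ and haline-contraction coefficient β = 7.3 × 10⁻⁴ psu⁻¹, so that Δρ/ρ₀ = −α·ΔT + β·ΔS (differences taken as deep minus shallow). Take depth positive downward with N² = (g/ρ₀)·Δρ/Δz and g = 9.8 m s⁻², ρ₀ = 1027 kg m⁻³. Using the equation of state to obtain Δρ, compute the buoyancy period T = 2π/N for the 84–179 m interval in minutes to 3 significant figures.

11.1 min

ΔT = -11.8 K, ΔS = -2.37 psu (deep − shallow).
Δρ/ρ₀ = −αΔT + βΔS = 2.596 × 10⁻³ − 1.7301 × 10⁻³ = 8.659 × 10⁻⁴, so Δρ ≈ 0.8893 kg m⁻³.
N² = (g/ρ₀)·Δρ/Δz = g·(Δρ/ρ₀)/Δz = 9.8 × 8.659 × 10⁻⁴ / 95 = 8.9324 × 10⁻⁵ s⁻².
N = √(8.9324 × 10⁻⁵) = 9.4511 × 10⁻³ rad s⁻¹ → T = 2π/N = 664.81 s = 11.080 min ≈ 11.1 min.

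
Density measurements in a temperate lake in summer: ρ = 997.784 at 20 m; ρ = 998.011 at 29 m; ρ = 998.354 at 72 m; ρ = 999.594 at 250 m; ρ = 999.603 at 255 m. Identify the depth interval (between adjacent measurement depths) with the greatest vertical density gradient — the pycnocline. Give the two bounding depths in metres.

Compute the density gradient over each adjacent pair:
  20–29 m: Δρ/Δz = 0.227/9 = 0.025 kg m⁻⁴
  29–72 m: Δρ/Δz = 0.343/43 = 8.0 × 10⁻³ kg m⁻⁴
  72–250 m: Δρ/Δz = 1.240/178 = 7.0 × 10⁻³ kg m⁻⁴
  250–255 m: Δρ/Δz = 0.009/5 = 1.8 × 10⁻³ kg m⁻⁴
The largest gradient is in the 20–29 m interval — the pycnocline.

20–29 m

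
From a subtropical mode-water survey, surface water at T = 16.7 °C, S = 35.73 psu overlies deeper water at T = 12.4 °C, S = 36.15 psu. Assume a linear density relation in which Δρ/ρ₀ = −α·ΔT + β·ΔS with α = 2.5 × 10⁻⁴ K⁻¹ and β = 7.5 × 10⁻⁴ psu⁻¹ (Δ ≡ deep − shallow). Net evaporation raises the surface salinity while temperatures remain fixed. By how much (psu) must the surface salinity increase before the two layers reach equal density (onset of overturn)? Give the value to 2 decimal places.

Neutral buoyancy requires −α(T_deep − T_surf) + β(S_deep − S_surf′) = 0.
S_surf′ = S_deep − (α/β)·ΔT = 36.15 − (2.5 × 10⁻⁴/7.5 × 10⁻⁴)·(-4.3) = 37.5833 psu.
Increase required: 37.5833 − 35.73 = 1.8533 psu.

1.85 psu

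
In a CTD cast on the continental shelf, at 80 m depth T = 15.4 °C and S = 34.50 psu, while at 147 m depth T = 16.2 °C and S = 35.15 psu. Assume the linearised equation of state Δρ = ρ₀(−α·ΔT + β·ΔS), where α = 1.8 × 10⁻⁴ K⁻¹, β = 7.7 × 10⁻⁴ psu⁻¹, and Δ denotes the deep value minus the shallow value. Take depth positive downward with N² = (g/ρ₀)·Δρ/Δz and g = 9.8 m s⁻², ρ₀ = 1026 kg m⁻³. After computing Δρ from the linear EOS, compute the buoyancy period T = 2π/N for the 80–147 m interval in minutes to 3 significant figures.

14.5 min

ΔT = +0.8 K, ΔS = +0.65 psu (deep − shallow).
Δρ/ρ₀ = −αΔT + βΔS = -1.44 × 10⁻⁴ + 5.005 × 10⁻⁴ = 3.565 × 10⁻⁴, so Δρ ≈ 0.3658 kg m⁻³.
N² = (g/ρ₀)·Δρ/Δz = g·(Δρ/ρ₀)/Δz = 9.8 × 3.565 × 10⁻⁴ / 67 = 5.2145 × 10⁻⁵ s⁻².
N = √(5.2145 × 10⁻⁵) = 7.2211 × 10⁻³ rad s⁻¹ → T = 2π/N = 870.11 s = 14.502 min ≈ 14.5 min.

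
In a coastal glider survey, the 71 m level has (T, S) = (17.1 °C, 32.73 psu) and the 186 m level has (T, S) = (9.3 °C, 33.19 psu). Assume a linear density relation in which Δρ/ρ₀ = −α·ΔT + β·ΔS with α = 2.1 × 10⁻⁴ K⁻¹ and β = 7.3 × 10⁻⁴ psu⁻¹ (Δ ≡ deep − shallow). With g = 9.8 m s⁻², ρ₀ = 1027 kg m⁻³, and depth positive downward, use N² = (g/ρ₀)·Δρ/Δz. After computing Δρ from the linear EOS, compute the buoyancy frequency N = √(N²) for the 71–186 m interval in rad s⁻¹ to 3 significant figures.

ΔT = -7.8 K, ΔS = +0.46 psu (deep − shallow).
Δρ/ρ₀ = −αΔT + βΔS = 1.638 × 10⁻³ + 3.358 × 10⁻⁴ = 1.9738 × 10⁻³, so Δρ ≈ 2.027 kg m⁻³.
N² = (g/ρ₀)·Δρ/Δz = g·(Δρ/ρ₀)/Δz = 9.8 × 1.9738 × 10⁻³ / 115 = 1.6820 × 10⁻⁴ s⁻².
N = √(1.6820 × 10⁻⁴) = 0.012969 rad s⁻¹ ≈ 0.0130 rad s⁻¹.

0.0130 rad s⁻¹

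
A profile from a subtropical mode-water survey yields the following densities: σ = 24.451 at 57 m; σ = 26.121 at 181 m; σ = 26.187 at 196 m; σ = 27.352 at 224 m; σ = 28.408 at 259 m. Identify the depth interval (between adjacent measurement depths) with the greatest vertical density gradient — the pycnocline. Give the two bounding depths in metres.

Compute the density gradient over each adjacent pair:
  57–181 m: Δρ/Δz = 1.670/124 = 0.013 kg m⁻⁴
  181–196 m: Δρ/Δz = 0.066/15 = 4.4 × 10⁻³ kg m⁻⁴
  196–224 m: Δρ/Δz = 1.165/28 = 0.042 kg m⁻⁴
  224–259 m: Δρ/Δz = 1.056/35 = 0.030 kg m⁻⁴
The largest gradient is in the 196–224 m interval — the pycnocline.

196–224 m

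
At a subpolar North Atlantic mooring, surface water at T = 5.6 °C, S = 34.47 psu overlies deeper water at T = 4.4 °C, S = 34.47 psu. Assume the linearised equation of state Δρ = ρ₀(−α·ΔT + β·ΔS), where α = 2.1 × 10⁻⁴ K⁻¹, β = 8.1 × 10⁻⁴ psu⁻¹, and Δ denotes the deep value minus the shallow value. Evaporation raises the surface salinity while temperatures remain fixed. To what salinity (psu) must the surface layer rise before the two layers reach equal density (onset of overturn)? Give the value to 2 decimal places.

34.78 psu

Neutral buoyancy requires −α(T_deep − T_surf) + β(S_deep − S_surf′) = 0.
S_surf′ = S_deep − (α/β)·ΔT = 34.47 − (2.1 × 10⁻⁴/8.1 × 10⁻⁴)·(-1.2) = 34.7811 psu.
Increase required: 34.7811 − 34.47 = 0.3111 psu.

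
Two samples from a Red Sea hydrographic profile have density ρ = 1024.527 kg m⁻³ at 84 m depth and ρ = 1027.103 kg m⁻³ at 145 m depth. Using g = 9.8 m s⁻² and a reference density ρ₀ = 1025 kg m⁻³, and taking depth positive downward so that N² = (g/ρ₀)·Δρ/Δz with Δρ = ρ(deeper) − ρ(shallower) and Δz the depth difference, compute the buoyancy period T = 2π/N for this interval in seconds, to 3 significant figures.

Δρ = 1027.103 − 1024.527 = 2.576 kg m⁻³ over Δz = 145 − 84 = 61 m.
N² = (9.8/1025) × (2.576/61) = 4.0376 × 10⁻⁴ s⁻².
N = √(4.0376 × 10⁻⁴) = 0.020094 rad s⁻¹, so T = 2π/N = 312.69 s ≈ 313 s.

313 s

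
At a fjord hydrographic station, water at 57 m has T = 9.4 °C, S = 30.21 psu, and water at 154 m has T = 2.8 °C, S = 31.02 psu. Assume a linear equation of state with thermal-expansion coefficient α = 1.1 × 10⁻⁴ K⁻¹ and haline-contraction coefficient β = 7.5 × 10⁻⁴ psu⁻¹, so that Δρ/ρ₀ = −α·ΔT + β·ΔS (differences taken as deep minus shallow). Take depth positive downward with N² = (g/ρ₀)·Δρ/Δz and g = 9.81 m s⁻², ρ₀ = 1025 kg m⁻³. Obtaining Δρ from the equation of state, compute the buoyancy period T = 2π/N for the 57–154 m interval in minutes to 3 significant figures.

9.02 min

ΔT = -6.6 K, ΔS = +0.81 psu (deep − shallow).
Δρ/ρ₀ = −αΔT + βΔS = 7.26 × 10⁻⁴ + 6.075 × 10⁻⁴ = 1.3335 × 10⁻³, so Δρ ≈ 1.367 kg m⁻³.
N² = (g/ρ₀)·Δρ/Δz = g·(Δρ/ρ₀)/Δz = 9.81 × 1.3335 × 10⁻³ / 97 = 1.3486 × 10⁻⁴ s⁻².
N = √(1.3486 × 10⁻⁴) = 0.011613 rad s⁻¹ → T = 2π/N = 541.05 s = 9.0175 min ≈ 9.02 min.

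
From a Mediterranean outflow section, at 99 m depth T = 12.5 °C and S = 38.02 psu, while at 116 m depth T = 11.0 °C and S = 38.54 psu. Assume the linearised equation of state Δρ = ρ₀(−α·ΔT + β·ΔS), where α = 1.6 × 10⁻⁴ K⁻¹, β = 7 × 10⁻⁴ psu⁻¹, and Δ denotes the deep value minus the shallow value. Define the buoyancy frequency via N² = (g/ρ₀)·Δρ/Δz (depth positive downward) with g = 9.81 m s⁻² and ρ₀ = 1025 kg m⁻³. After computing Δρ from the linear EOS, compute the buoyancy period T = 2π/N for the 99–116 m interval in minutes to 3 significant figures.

5.61 min

ΔT = -1.5 K, ΔS = +0.52 psu (deep − shallow).
Δρ/ρ₀ = −αΔT + βΔS = 2.40 × 10⁻⁴ + 3.64 × 10⁻⁴ = 6.04 × 10⁻⁴, so Δρ ≈ 0.6191 kg m⁻³.
N² = (g/ρ₀)·Δρ/Δz = g·(Δρ/ρ₀)/Δz = 9.81 × 6.04 × 10⁻⁴ / 17 = 3.4854 × 10⁻⁴ s⁻².
N = √(3.4854 × 10⁻⁴) = 0.018669 rad s⁻¹ → T = 2π/N = 336.56 s = 5.6093 min ≈ 5.61 min.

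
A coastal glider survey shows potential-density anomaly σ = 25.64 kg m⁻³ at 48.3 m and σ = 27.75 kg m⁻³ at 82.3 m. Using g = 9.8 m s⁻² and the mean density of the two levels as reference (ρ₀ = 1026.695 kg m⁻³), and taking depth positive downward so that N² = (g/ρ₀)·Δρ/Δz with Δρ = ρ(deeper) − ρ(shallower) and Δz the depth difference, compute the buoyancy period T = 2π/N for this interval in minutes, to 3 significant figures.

Δρ = 1027.75 − 1025.64 = 2.11 kg m⁻³ over Δz = 82.3 − 48.3 = 34 m.
N² = (9.8/1026.695) × (2.11/34) = 5.9236 × 10⁻⁴ s⁻².
N = √(5.9236 × 10⁻⁴) = 0.024338 rad s⁻¹, so T = 2π/N = 258.16 s = 4.3027 min ≈ 4.30 min.
Since Δρ > 0 the layer is stably stratified.

4.30 min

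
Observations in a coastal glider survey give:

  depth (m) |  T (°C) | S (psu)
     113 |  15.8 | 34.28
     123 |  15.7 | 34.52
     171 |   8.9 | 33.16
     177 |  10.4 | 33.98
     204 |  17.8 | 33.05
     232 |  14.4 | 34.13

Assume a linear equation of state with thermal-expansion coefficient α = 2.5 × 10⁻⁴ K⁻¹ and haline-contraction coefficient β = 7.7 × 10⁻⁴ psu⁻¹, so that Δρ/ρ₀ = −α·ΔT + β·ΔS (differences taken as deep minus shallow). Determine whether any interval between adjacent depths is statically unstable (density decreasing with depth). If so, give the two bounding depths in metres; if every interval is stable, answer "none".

Evaluate Δρ/ρ₀ = −αΔT + βΔS across each adjacent pair:
  113–123 m: −αΔT+βΔS = −(2.5 × 10⁻⁴)(-0.1)+(7.7 × 10⁻⁴)(+0.24) = 2.1 × 10⁻⁴ → stable
  123–171 m: −αΔT+βΔS = −(2.5 × 10⁻⁴)(-6.8)+(7.7 × 10⁻⁴)(-1.36) = 6.5 × 10⁻⁴ → stable
  171–177 m: −αΔT+βΔS = −(2.5 × 10⁻⁴)(+1.5)+(7.7 × 10⁻⁴)(+0.82) = 2.6 × 10⁻⁴ → stable
  177–204 m: −αΔT+βΔS = −(2.5 × 10⁻⁴)(+7.4)+(7.7 × 10⁻⁴)(-0.93) = -2.6 × 10⁻³ → UNSTABLE
  204–232 m: −αΔT+βΔS = −(2.5 × 10⁻⁴)(-3.4)+(7.7 × 10⁻⁴)(+1.08) = 1.7 × 10⁻³ → stable
The 177–204 m interval has Δρ < 0: lighter water underlies denser water.

177–204 m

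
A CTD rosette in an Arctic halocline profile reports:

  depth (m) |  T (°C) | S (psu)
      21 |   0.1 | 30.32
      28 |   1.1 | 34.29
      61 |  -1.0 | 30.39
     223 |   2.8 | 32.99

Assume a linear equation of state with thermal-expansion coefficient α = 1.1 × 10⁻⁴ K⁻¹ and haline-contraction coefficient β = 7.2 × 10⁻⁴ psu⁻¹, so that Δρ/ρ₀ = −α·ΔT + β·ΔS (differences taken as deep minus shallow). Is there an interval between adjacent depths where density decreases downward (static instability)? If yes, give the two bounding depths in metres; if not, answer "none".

Evaluate Δρ/ρ₀ = −αΔT + βΔS across each adjacent pair:
  21–28 m: −αΔT+βΔS = −(1.1 × 10⁻⁴)(+1.0)+(7.2 × 10⁻⁴)(+3.97) = 2.7 × 10⁻³ → stable
  28–61 m: −αΔT+βΔS = −(1.1 × 10⁻⁴)(-2.1)+(7.2 × 10⁻⁴)(-3.90) = -2.6 × 10⁻³ → UNSTABLE
  61–223 m: −αΔT+βΔS = −(1.1 × 10⁻⁴)(+3.8)+(7.2 × 10⁻⁴)(+2.60) = 1.5 × 10⁻³ → stable
The 28–61 m interval has Δρ < 0: lighter water underlies denser water.

28–61 m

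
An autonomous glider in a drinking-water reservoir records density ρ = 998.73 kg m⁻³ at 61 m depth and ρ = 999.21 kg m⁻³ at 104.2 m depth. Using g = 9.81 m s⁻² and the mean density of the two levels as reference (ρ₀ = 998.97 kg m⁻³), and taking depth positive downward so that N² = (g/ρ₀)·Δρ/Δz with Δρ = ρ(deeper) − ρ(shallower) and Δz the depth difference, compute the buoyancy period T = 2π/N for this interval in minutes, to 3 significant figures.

10.0 min

Δρ = 999.21 − 998.73 = 0.48 kg m⁻³ over Δz = 104.2 − 61 = 43.2 m.
N² = (9.81/998.97) × (0.48/43.2) = 1.0911 × 10⁻⁴ s⁻².
N = √(1.0911 × 10⁻⁴) = 0.010446 rad s⁻¹, so T = 2π/N = 601.49 s = 10.025 min ≈ 10.0 min.
A positive N² confirms static stability across the interval.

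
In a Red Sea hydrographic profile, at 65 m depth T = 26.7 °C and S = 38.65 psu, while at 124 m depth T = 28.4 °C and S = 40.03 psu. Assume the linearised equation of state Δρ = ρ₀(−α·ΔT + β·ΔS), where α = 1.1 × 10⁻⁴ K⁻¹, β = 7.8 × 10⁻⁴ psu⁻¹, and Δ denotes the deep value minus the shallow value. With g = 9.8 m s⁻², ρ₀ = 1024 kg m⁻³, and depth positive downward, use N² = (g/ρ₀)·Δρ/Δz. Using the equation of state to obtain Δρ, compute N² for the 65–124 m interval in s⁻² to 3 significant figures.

1.48 × 10⁻⁴ s⁻²

ΔT = +1.7 K, ΔS = +1.38 psu (deep − shallow).
Δρ/ρ₀ = −αΔT + βΔS = -1.87 × 10⁻⁴ + 1.0764 × 10⁻³ = 8.894 × 10⁻⁴, so Δρ ≈ 0.9107 kg m⁻³.
N² = (g/ρ₀)·Δρ/Δz = g·(Δρ/ρ₀)/Δz = 9.8 × 8.894 × 10⁻⁴ / 59 = 1.4773 × 10⁻⁴ s⁻² ≈ 1.48 × 10⁻⁴ s⁻².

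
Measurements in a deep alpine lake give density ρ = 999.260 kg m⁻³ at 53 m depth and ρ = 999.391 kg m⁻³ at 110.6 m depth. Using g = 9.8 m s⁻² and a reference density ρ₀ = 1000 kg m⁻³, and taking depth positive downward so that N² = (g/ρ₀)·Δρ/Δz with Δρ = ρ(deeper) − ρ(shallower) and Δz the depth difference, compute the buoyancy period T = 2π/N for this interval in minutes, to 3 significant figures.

Δρ = 999.391 − 999.260 = 0.131 kg m⁻³ over Δz = 110.6 − 53 = 57.6 m.
N² = (9.8/1000) × (0.131/57.6) = 2.2288 × 10⁻⁵ s⁻².
N = √(2.2288 × 10⁻⁵) = 4.7210 × 10⁻³ rad s⁻¹, so T = 2π/N = 1.3309 × 10³ s = 22.182 min ≈ 22.2 min.
N² > 0, so the interval is statically stable.

22.2 min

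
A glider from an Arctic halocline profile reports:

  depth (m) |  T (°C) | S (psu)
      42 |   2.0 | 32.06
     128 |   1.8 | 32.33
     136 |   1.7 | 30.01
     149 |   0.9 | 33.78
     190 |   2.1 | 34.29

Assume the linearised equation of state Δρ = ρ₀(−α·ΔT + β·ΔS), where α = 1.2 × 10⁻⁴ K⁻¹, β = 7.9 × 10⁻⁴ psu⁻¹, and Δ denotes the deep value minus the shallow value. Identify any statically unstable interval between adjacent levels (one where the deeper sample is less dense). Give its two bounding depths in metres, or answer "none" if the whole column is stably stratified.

Evaluate Δρ/ρ₀ = −αΔT + βΔS across each adjacent pair:
  42–128 m: −αΔT+βΔS = −(1.2 × 10⁻⁴)(-0.2)+(7.9 × 10⁻⁴)(+0.27) = 2.4 × 10⁻⁴ → stable
  128–136 m: −αΔT+βΔS = −(1.2 × 10⁻⁴)(-0.1)+(7.9 × 10⁻⁴)(-2.32) = -1.8 × 10⁻³ → UNSTABLE
  136–149 m: −αΔT+βΔS = −(1.2 × 10⁻⁴)(-0.8)+(7.9 × 10⁻⁴)(+3.77) = 3.1 × 10⁻³ → stable
  149–190 m: −αΔT+βΔS = −(1.2 × 10⁻⁴)(+1.2)+(7.9 × 10⁻⁴)(+0.51) = 2.6 × 10⁻⁴ → stable
The 128–136 m interval has Δρ < 0: lighter water underlies denser water.

128–136 m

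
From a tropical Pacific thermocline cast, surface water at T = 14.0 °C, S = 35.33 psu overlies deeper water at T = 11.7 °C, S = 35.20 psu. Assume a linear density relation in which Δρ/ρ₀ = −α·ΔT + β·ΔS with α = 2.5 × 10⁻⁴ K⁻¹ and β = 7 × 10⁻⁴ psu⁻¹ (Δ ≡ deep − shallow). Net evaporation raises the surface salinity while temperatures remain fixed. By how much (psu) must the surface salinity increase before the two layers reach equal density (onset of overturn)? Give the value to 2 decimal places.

0.69 psu

Neutral buoyancy requires −α(T_deep − T_surf) + β(S_deep − S_surf′) = 0.
S_surf′ = S_deep − (α/β)·ΔT = 35.20 − (2.5 × 10⁻⁴/7 × 10⁻⁴)·(-2.3) = 36.0214 psu.
Increase required: 36.0214 − 35.33 = 0.6914 psu.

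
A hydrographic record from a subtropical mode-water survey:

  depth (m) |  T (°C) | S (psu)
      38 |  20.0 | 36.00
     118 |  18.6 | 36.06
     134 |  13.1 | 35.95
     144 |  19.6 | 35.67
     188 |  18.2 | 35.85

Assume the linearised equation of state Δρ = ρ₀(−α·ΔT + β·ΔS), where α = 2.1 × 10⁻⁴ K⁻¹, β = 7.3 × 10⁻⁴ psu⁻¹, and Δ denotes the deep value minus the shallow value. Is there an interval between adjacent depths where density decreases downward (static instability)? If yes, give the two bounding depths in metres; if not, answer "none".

Evaluate Δρ/ρ₀ = −αΔT + βΔS across each adjacent pair:
  38–118 m: −αΔT+βΔS = −(2.1 × 10⁻⁴)(-1.4)+(7.3 × 10⁻⁴)(+0.06) = 3.4 × 10⁻⁴ → stable
  118–134 m: −αΔT+βΔS = −(2.1 × 10⁻⁴)(-5.5)+(7.3 × 10⁻⁴)(-0.11) = 1.1 × 10⁻³ → stable
  134–144 m: −αΔT+βΔS = −(2.1 × 10⁻⁴)(+6.5)+(7.3 × 10⁻⁴)(-0.28) = -1.6 × 10⁻³ → UNSTABLE
  144–188 m: −αΔT+βΔS = −(2.1 × 10⁻⁴)(-1.4)+(7.3 × 10⁻⁴)(+0.18) = 4.3 × 10⁻⁴ → stable
The 134–144 m interval has Δρ < 0: lighter water underlies denser water.

134–144 m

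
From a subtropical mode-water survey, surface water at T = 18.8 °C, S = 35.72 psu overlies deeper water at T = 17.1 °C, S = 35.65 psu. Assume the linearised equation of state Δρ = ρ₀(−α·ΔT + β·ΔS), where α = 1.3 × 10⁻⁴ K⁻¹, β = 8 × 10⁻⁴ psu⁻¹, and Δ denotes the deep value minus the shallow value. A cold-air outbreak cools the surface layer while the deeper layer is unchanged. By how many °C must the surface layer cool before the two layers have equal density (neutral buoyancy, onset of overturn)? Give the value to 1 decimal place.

1.3 °C

Neutral buoyancy requires Δρ = 0, i.e. −α(T_deep − T_surf′) + β(S_deep − S_surf) = 0.
T_surf′ = T_deep − (β/α)·ΔS = 17.1 − (8 × 10⁻⁴/1.3 × 10⁻⁴)·(-0.07) = 17.531 °C.
Cooling required: 18.8 − (17.531) = 1.269 °C.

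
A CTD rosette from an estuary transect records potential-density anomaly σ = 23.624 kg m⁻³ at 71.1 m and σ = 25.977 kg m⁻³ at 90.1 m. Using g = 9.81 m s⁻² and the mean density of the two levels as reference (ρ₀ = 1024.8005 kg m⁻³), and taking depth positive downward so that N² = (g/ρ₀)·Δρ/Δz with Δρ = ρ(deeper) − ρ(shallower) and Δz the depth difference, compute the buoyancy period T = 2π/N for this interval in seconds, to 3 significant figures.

182 s

Δρ = 1025.977 − 1023.624 = 2.353 kg m⁻³ over Δz = 90.1 − 71.1 = 19 m.
N² = (9.81/1024.8005) × (2.353/19) = 1.1855 × 10⁻³ s⁻².
N = √(1.1855 × 10⁻³) = 0.034431 rad s⁻¹, so T = 2π/N = 182.49 s ≈ 182 s.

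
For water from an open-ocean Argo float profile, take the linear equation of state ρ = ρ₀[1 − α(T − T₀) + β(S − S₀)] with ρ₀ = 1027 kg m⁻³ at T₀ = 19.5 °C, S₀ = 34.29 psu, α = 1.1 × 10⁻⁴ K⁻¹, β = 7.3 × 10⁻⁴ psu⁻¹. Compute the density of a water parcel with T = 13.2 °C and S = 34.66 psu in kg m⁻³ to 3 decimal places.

T − T₀ = -6.3 K, S − S₀ = +0.37 psu.
Bracket = 1 − α·(-6.3) + β·(+0.37) = 1 + (9.631 × 10⁻⁴) = 1.0009631.
ρ = 1027 × 1.0009631 = 1027.989 kg m⁻³.

1027.989 kg m⁻³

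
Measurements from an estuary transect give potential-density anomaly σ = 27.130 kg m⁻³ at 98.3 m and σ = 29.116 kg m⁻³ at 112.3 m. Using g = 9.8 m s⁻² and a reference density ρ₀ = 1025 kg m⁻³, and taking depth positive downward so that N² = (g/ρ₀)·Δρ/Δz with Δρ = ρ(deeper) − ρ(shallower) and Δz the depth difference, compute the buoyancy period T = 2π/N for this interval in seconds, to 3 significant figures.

Δρ = 1029.116 − 1027.130 = 1.986 kg m⁻³ over Δz = 112.3 − 98.3 = 14 m.
N² = (9.8/1025) × (1.986/14) = 1.3563 × 10⁻³ s⁻².
N = √(1.3563 × 10⁻³) = 0.036828 rad s⁻¹, so T = 2π/N = 170.61 s ≈ 171 s.

171 s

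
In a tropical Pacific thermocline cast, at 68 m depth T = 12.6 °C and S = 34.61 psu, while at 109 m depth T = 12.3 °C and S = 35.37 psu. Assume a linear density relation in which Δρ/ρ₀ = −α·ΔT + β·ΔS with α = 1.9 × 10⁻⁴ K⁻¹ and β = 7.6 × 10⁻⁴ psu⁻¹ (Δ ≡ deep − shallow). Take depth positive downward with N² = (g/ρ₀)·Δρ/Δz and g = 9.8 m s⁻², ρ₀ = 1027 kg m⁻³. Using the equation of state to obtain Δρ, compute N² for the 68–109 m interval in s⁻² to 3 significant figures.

1.52 × 10⁻⁴ s⁻²

ΔT = -0.3 K, ΔS = +0.76 psu (deep − shallow).
Δρ/ρ₀ = −αΔT + βΔS = 5.70 × 10⁻⁵ + 5.776 × 10⁻⁴ = 6.346 × 10⁻⁴, so Δρ ≈ 0.6517 kg m⁻³.
N² = (g/ρ₀)·Δρ/Δz = g·(Δρ/ρ₀)/Δz = 9.8 × 6.346 × 10⁻⁴ / 41 = 1.5168 × 10⁻⁴ s⁻² ≈ 1.52 × 10⁻⁴ s⁻².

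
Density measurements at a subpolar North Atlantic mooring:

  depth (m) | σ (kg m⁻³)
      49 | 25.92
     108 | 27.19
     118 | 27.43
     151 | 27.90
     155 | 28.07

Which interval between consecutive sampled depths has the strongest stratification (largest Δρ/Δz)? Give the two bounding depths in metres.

Compute the density gradient over each adjacent pair:
  49–108 m: Δρ/Δz = 1.27/59 = 0.022 kg m⁻⁴
  108–118 m: Δρ/Δz = 0.24/10 = 0.024 kg m⁻⁴
  118–151 m: Δρ/Δz = 0.47/33 = 0.014 kg m⁻⁴
  151–155 m: Δρ/Δz = 0.17/4 = 0.043 kg m⁻⁴
The largest gradient is in the 151–155 m interval — the pycnocline.

151–155 m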